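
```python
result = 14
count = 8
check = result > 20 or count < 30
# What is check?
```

Trace:
`result = 14` → result = 14
`count = 8` → count = 8
`check = result > 20 or count < 30` → check = True
So check = True

Answer: True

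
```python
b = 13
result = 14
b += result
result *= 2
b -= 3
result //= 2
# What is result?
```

Trace:
`b = 13` → b = 13
`result = 14` → result = 14
`b += result` → b = 27
`result *= 2` → result = 28
`b -= 3` → b = 24
`result //= 2` → result = 14
So result = 14

Answer: 14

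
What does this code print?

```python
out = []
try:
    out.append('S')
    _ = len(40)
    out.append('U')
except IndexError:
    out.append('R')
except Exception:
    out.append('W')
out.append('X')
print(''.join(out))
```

Execution trace: 'S' (try body) → 'W' (except Exception) → 'X' (after the try/except). Output: SWX

Answer: SWX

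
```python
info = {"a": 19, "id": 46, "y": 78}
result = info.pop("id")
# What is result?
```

Trace:
`info = {"a": 19, "id": 46, "y": 78}` → info = {'a': 19, 'id': 46, 'y': 78}
`result = info.pop("id")` → info = {'a': 19, 'y': 78}; result = 46
So result = 46

Answer: 46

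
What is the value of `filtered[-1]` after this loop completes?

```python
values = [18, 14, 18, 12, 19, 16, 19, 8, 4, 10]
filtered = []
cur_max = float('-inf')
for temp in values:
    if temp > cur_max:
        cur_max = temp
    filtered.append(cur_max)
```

Running max ends at 19
`filtered` takes the values: [] → [18] → [18, 18] → [18, 18, 18] → [18, 18, 18, 18] → [18, 18, 18, 18, 19] → [18, 18, 18, 18, 19, 19] → [18, 18, 18, 18, 19, 19, 19] → [18, 18, 18, 18, 19, 19, 19, 19] → [18, 18, 18, 18, 19, 19, 19, 19, 19] → [18, 18, 18, 18, 19, 19, 19, 19, 19, 19]
So `filtered[-1]` = 19

Answer: 19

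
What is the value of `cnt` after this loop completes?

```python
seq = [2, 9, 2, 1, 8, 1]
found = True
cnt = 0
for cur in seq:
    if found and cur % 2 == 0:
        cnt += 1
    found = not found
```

Count even values at even positions
`cnt` takes the values: 0 → 1 → 2 → 3

Answer: 3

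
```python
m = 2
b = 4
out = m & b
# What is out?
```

Trace:
`m = 2` → m = 2
`b = 4` → b = 4
`out = m & b` → out = 0
So out = 0

Answer: 0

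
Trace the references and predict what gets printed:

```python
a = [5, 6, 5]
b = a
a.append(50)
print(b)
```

Key concept: basic list aliasing.
Step by step:
`a = [5, 6, 5]` → a = [5, 6, 5]
`b = a` → b = [5, 6, 5] (same object as a)
`a.append(50)` → a = [5, 6, 5, 50] (same object as b); b = [5, 6, 5, 50] (same object as a)
`print(b)` → prints [5, 6, 5, 50]

Answer: [5, 6, 5, 50]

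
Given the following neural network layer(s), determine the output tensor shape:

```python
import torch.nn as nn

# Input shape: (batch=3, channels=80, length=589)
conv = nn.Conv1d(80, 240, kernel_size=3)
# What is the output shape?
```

Input: (3, 80, 589) -> Output: (3, 240, 587)

Answer: (3, 240, 587)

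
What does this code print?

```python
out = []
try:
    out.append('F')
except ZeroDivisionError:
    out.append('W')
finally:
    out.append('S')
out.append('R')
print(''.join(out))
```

Execution trace: 'F' (try body, no exception) → 'S' (finally) → 'R' (after the try/except). Output: FSR

Answer: FSR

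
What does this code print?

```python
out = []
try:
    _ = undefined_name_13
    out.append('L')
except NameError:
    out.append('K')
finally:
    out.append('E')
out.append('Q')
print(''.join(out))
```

Execution trace: 'K' (except NameError) → 'E' (finally) → 'Q' (after the try/except). Output: KEQ

Answer: KEQ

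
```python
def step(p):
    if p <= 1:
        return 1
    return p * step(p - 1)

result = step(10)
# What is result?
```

step(10) = 10 * 9 * 8 * 7 * 6 * 5 * 4 * 3 * 2 * 1 = 3628800

Answer: 3628800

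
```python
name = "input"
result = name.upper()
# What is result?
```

Trace:
`name = "input"` → name = 'input'
`result = name.upper()` → result = 'INPUT'
So result = 'INPUT'

Answer: 'INPUT'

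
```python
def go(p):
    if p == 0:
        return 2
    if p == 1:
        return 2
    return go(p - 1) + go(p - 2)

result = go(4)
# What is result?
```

Build up from base cases: go(0)=2, go(1)=2, go(2)=4, go(3)=6, go(4)=10

Answer: 10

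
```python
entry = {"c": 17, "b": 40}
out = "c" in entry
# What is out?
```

Trace:
`entry = {"c": 17, "b": 40}` → entry = {'c': 17, 'b': 40}
`out = "c" in entry` → out = True
So out = True

Answer: True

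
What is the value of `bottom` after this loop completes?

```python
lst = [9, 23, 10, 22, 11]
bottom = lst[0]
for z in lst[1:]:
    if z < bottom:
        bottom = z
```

Minimum of [9, 23, 10, 22, 11]
`bottom` takes the values: 9

Answer: 9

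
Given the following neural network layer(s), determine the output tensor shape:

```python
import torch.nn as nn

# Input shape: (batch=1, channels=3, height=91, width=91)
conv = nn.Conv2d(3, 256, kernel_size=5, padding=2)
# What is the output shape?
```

Input: (1, 3, 91, 91) -> Output: (1, 256, 91, 91)

Answer: (1, 256, 91, 91)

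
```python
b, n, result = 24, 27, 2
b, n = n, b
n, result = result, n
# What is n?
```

Trace:
`b, n, result = 24, 27, 2` → b = 24; n = 27; result = 2
`b, n = n, b` → b = 27; n = 24
`n, result = result, n` → n = 2; result = 24
So n = 2

Answer: 2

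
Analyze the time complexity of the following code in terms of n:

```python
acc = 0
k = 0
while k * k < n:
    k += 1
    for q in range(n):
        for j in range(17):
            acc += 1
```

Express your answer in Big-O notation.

Each loop level contributes: √n × n × 1. Multiplying the contributions gives O(n√n).

Answer: O(n√n)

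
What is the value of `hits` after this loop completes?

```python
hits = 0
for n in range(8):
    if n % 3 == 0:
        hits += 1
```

Count numbers divisible by 3 in range(8)
`hits` takes the values: 0 → 1 → 2 → 3

Answer: 3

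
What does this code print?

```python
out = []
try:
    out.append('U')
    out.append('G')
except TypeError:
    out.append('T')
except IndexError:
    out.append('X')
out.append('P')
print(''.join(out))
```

Execution trace: 'U' (try body) → 'G' (try body, no exception) → 'P' (after the try/except). Output: UGP

Answer: UGP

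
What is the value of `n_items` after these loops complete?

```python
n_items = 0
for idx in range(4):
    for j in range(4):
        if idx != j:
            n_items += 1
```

4² - 4 (exclude diagonal)
`n_items` takes the values: 0 → 1 → 2 → 3 → 4 → 5 → 6 → 7 → 8 → 9 → 10 → 11 → 12

Answer: 12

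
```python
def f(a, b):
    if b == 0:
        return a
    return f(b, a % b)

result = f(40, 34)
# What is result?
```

f(40, 34) -> f(34, 6) -> f(6, 4) -> f(4, 2) -> f(2, 0) -> 2

Answer: 2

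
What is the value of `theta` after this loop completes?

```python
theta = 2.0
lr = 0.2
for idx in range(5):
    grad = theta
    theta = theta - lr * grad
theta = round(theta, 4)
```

Gradient descent: w = 2.0 * (1 - 0.2)^5
`theta` takes the values: 2.0 → 1.6 → 1.28 → 1.024 → 0.8192 → 0.65536 → 0.6554

Answer: 0.6554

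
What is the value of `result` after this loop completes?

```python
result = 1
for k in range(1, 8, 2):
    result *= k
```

Product of 1, 3, 5, ... up to 7
`result` takes the values: 1 → 3 → 15 → 105

Answer: 105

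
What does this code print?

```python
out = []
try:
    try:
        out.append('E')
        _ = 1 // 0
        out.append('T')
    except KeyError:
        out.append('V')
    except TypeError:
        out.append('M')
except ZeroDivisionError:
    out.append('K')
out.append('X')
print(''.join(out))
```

Execution trace: 'E' (try body) → 'K' (outer except ZeroDivisionError) → 'X' (after the try/except). Output: EKX

Answer: EKX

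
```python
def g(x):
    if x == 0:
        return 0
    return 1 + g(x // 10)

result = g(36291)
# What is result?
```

Count of digits of 36291: 5

Answer: 5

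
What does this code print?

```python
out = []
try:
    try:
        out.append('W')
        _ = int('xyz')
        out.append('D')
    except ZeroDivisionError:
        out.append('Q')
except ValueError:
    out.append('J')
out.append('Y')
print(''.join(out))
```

Execution trace: 'W' (try body) → 'J' (outer except ValueError) → 'Y' (after the try/except). Output: WJY

Answer: WJY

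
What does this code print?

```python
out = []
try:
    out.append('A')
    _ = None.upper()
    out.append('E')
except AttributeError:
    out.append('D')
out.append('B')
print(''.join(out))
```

Execution trace: 'A' (try body) → 'D' (except AttributeError) → 'B' (after the try/except). Output: ADB

Answer: ADB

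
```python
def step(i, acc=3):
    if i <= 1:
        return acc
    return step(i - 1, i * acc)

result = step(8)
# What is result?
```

Accumulator trace (n, acc): (8, 3) -> (7, 24) -> (6, 168) -> (5, 1008) -> (4, 5040) -> (3, 20160) -> (2, 60480) -> (1, 120960) -> return 120960

Answer: 120960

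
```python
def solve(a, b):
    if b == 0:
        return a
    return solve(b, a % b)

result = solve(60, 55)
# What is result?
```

solve(60, 55) -> solve(55, 5) -> solve(5, 0) -> 5

Answer: 5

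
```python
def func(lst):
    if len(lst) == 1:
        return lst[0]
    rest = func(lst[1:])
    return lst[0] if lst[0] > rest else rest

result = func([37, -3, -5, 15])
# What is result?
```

Recursive max over [37, -3, -5, 15] = 37

Answer: 37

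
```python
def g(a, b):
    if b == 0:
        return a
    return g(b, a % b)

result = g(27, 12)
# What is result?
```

g(27, 12) -> g(12, 3) -> g(3, 0) -> 3

Answer: 3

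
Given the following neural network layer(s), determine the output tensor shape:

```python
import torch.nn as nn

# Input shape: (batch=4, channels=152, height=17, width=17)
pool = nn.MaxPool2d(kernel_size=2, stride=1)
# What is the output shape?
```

Input: (4, 152, 17, 17) -> Output: (4, 152, 16, 16)

Answer: (4, 152, 16, 16)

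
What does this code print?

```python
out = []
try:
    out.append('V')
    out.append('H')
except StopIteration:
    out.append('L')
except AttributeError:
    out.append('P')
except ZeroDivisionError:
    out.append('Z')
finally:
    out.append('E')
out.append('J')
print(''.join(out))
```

Execution trace: 'V' (try body) → 'H' (try body, no exception) → 'E' (finally) → 'J' (after the try/except). Output: VHEJ

Answer: VHEJ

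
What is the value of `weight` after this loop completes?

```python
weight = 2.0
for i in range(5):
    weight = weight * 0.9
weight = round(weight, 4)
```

Exponential decay: 2.0 * 0.9^5
`weight` takes the values: 2.0 → 1.8 → 1.62 → 1.458 → 1.3122 → 1.18098 → 1.181

Answer: 1.181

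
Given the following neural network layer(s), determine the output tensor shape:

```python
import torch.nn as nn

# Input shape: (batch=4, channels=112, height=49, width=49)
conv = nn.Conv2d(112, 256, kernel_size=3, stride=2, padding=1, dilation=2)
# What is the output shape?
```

Input: (4, 112, 49, 49) -> Output: (4, 256, 24, 24)

Answer: (4, 256, 24, 24)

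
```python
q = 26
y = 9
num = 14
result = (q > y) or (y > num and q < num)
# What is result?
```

Trace:
`q = 26` → q = 26
`y = 9` → y = 9
`num = 14` → num = 14
`result = (q > y) or (y > num and q < num)` → result = True
So result = True

Answer: True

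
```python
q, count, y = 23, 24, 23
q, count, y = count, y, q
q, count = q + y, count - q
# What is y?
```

Trace:
`q, count, y = 23, 24, 23` → q = 23; count = 24; y = 23
`q, count, y = count, y, q` → q = 24; count = 23; y = 23
`q, count = q + y, count - q` → q = 47; count = -1
So y = 23

Answer: 23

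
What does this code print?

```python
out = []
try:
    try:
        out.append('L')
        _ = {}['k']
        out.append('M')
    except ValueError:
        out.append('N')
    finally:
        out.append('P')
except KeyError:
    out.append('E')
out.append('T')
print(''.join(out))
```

Execution trace: 'L' (inner try body) → 'P' (inner finally) → 'E' (outer except KeyError) → 'T' (after the try/except). Output: LPET

Answer: LPET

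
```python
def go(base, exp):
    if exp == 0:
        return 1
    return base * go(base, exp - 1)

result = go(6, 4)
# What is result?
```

go(6, 4) = 6 * 6 * 6 * 6 = 1296

Answer: 1296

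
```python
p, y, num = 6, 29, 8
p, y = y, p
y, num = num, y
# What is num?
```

Trace:
`p, y, num = 6, 29, 8` → p = 6; y = 29; num = 8
`p, y = y, p` → p = 29; y = 6
`y, num = num, y` → y = 8; num = 6
So num = 6

Answer: 6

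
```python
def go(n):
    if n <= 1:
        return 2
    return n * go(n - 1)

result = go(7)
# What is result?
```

go(7) = 7 * 6 * 5 * 4 * 3 * 2 * 2 = 10080

Answer: 10080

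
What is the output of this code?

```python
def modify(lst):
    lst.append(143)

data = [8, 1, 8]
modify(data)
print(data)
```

Key concept: function modifies passed list.
Step by step:
`data = [8, 1, 8]` → data = [8, 1, 8]
`modify(data)` → data = [8, 1, 8, 143]
`print(data)` → prints [8, 1, 8, 143]

Answer: [8, 1, 8, 143]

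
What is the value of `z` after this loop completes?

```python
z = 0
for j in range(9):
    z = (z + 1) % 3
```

Increment mod 3, 9 times = 0
`z` takes the values: 0 → 1 → 2 → 0 → 1 → 2 → 0 → 1 → 2 → 0

Answer: 0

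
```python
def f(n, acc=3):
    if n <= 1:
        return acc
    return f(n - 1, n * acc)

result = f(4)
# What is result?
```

Accumulator trace (n, acc): (4, 3) -> (3, 12) -> (2, 36) -> (1, 72) -> return 72

Answer: 72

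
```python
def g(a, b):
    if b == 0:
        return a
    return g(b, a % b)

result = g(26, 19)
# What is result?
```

g(26, 19) -> g(19, 7) -> g(7, 5) -> g(5, 2) -> g(2, 1) -> g(1, 0) -> 1

Answer: 1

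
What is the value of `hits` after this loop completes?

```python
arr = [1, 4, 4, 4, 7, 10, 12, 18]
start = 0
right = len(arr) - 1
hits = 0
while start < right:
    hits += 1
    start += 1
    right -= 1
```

Iterations until pointers meet (list length 8)
`hits` takes the values: 0 → 1 → 2 → 3 → 4

Answer: 4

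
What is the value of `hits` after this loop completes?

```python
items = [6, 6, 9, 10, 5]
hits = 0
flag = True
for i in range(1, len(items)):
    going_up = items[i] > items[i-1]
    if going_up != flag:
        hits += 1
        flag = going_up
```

Count direction changes in [6, 6, 9, 10, 5]
`hits` takes the values: 0 → 1 → 2 → 3

Answer: 3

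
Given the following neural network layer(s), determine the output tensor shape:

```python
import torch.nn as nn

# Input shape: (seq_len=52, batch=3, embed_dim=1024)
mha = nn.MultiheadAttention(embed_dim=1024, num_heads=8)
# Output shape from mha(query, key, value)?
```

Input: (52, 3, 1024) -> Output: (52, 3, 1024)

Answer: (52, 3, 1024)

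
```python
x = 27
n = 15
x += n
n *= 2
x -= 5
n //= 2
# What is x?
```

Trace:
`x = 27` → x = 27
`n = 15` → n = 15
`x += n` → x = 42
`n *= 2` → n = 30
`x -= 5` → x = 37
`n //= 2` → n = 15
So x = 37

Answer: 37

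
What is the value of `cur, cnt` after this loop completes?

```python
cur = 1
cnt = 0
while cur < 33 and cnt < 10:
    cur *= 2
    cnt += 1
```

Double until >= 33 or 10 iterations
`cur, cnt` takes the values: (1, 0) → (2, 0) → (2, 1) → (4, 1) → (4, 2) → (8, 2) → (8, 3) → (16, 3) → (16, 4) → (32, 4) → (32, 5) → (64, 5) → (64, 6)

Answer: 64, 6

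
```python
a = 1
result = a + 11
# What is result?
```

Trace:
`a = 1` → a = 1
`result = a + 11` → result = 12
So result = 12

Answer: 12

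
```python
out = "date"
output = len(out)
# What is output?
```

Trace:
`out = "date"` → out = 'date'
`output = len(out)` → output = 4
So output = 4

Answer: 4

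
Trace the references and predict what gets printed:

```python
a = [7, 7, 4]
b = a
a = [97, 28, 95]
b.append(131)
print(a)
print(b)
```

Key concept: rebinding vs mutation: a is rebound to a new list, b still points at the original.
Step by step:
`a = [7, 7, 4]` → a = [7, 7, 4]
`b = a` → b = [7, 7, 4] (same object as a)
`a = [97, 28, 95]` → a = [97, 28, 95]
`b.append(131)` → b = [7, 7, 4, 131]
`print(a)` → prints [97, 28, 95]
`print(b)` → prints [7, 7, 4, 131]

Answer:
[97, 28, 95]
[7, 7, 4, 131]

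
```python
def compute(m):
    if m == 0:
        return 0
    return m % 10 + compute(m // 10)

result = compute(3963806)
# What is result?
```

Sum of digits of 3963806: 6 + 0 + 8 + 3 + 6 + 9 + 3 = 35

Answer: 35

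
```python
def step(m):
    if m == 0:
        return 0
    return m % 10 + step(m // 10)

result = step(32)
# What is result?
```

Sum of digits of 32: 2 + 3 = 5

Answer: 5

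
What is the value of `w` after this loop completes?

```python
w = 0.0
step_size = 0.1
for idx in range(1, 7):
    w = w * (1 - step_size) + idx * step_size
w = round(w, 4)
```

Moving average with lr=0.1
`w` takes the values: 0.0 → 0.1 → 0.29 → 0.561 → 0.9049 → 1.31441 → 1.782969 → 1.783

Answer: 1.783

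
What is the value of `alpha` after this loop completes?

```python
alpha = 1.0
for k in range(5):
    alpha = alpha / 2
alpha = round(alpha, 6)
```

Halving LR 5 times: 1 / 2^5
`alpha` takes the values: 1.0 → 0.5 → 0.25 → 0.125 → 0.0625 → 0.03125

Answer: 0.03125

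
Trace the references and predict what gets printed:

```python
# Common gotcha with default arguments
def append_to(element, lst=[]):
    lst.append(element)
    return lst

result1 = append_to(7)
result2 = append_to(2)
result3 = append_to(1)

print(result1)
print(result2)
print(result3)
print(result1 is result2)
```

Key concept: mutable default argument gotcha.
Step by step:
`result1 = append_to(7)` → result1 = [7]
`result2 = append_to(2)` → result1 = [7, 2] (same object as result2); result2 = [7, 2] (same object as result1)
`result3 = append_to(1)` → result1 = [7, 2, 1] (same object as result2, result3); result2 = [7, 2, 1] (same object as result1, result3); result3 = [7, 2, 1] (same object as result1, result2)
`print(result1)` → prints [7, 2, 1]
`print(result2)` → prints [7, 2, 1]
`print(result3)` → prints [7, 2, 1]
`print(result1 is result2)` → prints True

Answer:
[7, 2, 1]
[7, 2, 1]
[7, 2, 1]
True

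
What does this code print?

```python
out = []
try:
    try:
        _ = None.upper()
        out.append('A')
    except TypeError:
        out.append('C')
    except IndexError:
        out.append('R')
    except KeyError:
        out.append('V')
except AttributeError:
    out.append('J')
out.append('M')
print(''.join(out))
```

Execution trace: 'J' (outer except AttributeError) → 'M' (after the try/except). Output: JM

Answer: JM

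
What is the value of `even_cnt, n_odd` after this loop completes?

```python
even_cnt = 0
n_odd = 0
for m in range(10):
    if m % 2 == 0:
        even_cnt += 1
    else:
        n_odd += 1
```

Count evens and odds in range(10)
`even_cnt, n_odd` takes the values: (0, 0) → (1, 0) → (1, 1) → (2, 1) → (2, 2) → (3, 2) → (3, 3) → (4, 3) → (4, 4) → (5, 4) → (5, 5)

Answer: 5, 5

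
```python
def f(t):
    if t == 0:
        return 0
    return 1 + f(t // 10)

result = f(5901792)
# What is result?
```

Count of digits of 5901792: 7

Answer: 7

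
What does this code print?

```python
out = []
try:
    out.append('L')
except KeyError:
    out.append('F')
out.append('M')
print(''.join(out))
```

Execution trace: 'L' (try body, no exception) → 'M' (after the try/except). Output: LM

Answer: LM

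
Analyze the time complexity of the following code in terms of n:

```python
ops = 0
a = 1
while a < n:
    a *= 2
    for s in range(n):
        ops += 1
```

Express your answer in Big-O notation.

Each loop level contributes: log n × n. Multiplying the contributions gives O(n log n).

Answer: O(n log n)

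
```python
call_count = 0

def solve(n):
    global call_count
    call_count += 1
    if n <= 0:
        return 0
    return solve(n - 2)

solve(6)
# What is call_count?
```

Linear recursion stepping by 2: 4 calls from n=6 down to ≤0.

Answer: 4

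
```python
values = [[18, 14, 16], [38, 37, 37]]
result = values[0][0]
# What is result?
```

Trace:
`values = [[18, 14, 16], [38, 37, 37]]` → values = [[18, 14, 16], [38, 37, 37]]
`result = values[0][0]` → result = 18
So result = 18

Answer: 18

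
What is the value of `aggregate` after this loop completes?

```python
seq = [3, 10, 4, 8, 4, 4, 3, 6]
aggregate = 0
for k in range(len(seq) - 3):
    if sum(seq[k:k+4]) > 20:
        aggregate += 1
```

Count windows with sum > 20
`aggregate` takes the values: 0 → 1 → 2

Answer: 2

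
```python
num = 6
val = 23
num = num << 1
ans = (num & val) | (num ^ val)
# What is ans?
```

Trace:
`num = 6` → num = 6
`val = 23` → val = 23
`num = num << 1` → num = 12
`ans = (num & val) | (num ^ val)` → ans = 31
So ans = 31

Answer: 31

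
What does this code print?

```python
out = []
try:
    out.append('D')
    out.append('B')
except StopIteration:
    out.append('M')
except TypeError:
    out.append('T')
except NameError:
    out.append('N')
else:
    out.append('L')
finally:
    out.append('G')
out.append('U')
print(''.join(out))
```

Execution trace: 'D' (try body) → 'B' (try body, no exception) → 'L' (else) → 'G' (finally) → 'U' (after the try/except). Output: DBLGU

Answer: DBLGU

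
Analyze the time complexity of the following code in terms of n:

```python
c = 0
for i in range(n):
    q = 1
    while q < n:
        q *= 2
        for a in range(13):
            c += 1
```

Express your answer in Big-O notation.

Each loop level contributes: n × log n × 1. Multiplying the contributions gives O(n log n).

Answer: O(n log n)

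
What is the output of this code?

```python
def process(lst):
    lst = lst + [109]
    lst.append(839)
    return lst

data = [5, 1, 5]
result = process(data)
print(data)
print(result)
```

Key concept: rebinding parameter vs mutation.
Step by step:
`data = [5, 1, 5]` → data = [5, 1, 5]
`result = process(data)` → result = [5, 1, 5, 109, 839]
`print(data)` → prints [5, 1, 5]
`print(result)` → prints [5, 1, 5, 109, 839]

Answer:
[5, 1, 5]
[5, 1, 5, 109, 839]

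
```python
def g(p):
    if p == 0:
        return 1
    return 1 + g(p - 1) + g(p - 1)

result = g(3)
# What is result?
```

g(p) = 1 + 2·g(p-1), g(0)=1. Closed form: (1+1)·2^3 - 1 = 15.

Answer: 15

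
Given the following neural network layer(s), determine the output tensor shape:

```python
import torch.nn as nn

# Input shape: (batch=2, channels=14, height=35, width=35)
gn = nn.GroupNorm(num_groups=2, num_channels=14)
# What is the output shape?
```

Input: (2, 14, 35, 35) -> Output: (2, 14, 35, 35)

Answer: (2, 14, 35, 35)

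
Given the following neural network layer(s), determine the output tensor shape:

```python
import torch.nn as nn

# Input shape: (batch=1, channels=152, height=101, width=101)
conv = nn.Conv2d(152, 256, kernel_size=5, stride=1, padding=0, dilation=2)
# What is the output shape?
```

Input: (1, 152, 101, 101) -> Output: (1, 256, 93, 93)

Answer: (1, 256, 93, 93)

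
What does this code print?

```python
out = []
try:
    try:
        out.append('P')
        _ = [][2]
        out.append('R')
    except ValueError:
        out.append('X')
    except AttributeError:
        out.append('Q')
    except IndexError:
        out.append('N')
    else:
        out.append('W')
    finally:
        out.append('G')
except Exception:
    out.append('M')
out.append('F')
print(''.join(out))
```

Execution trace: 'P' (inner try body) → 'N' (inner except IndexError) → 'G' (inner finally) → 'F' (after the try/except). Output: PNGF

Answer: PNGF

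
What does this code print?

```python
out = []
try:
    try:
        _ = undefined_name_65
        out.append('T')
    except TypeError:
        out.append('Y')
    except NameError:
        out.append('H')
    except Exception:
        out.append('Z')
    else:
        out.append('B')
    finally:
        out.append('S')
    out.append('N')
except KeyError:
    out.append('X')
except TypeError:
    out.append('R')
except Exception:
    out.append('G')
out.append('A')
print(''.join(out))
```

Execution trace: 'H' (inner except NameError) → 'S' (inner finally) → 'N' (try body, no exception) → 'A' (after the try/except). Output: HSNA

Answer: HSNA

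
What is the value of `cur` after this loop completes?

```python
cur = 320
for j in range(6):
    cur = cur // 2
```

Halve 6 times: 320 // 2^6 = 5
`cur` takes the values: 320 → 160 → 80 → 40 → 20 → 10 → 5

Answer: 5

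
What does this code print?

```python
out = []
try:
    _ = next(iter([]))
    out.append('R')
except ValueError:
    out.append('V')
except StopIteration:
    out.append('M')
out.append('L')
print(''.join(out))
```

Execution trace: 'M' (except StopIteration) → 'L' (after the try/except). Output: ML

Answer: ML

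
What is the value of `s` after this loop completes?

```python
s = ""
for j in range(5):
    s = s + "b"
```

Repeat 'b' 5 times
`s` takes the values: "" → "b" → "bb" → "bbb" → "bbbb" → "bbbbb"

Answer: "bbbbb"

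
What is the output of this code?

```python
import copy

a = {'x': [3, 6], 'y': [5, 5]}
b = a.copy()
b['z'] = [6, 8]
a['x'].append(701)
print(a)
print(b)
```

Key concept: shallow copy of dict with mutable values.
Step by step:
`a = {'x': [3, 6], 'y': [5, 5]}` → a = {'x': [3, 6], 'y': [5, 5]}
`b = a.copy()` → b = {'x': [3, 6], 'y': [5, 5]}
`b['z'] = [6, 8]` → b = {'x': [3, 6], 'y': [5, 5], 'z': [6, 8]}
`a['x'].append(701)` → a = {'x': [3, 6, 701], 'y': [5, 5]}; b = {'x': [3, 6, 701], 'y': [5, 5], 'z': [6, 8]}
`print(a)` → prints {'x': [3, 6, 701], 'y': [5, 5]}
`print(b)` → prints {'x': [3, 6, 701], 'y': [5, 5], 'z': [6, 8]}

Answer:
{'x': [3, 6, 701], 'y': [5, 5]}
{'x': [3, 6, 701], 'y': [5, 5], 'z': [6, 8]}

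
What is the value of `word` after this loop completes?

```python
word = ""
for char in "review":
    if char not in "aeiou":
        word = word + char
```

Remove vowels from 'review'
`word` takes the values: "" → "r" → "rv" → "rvw"

Answer: "rvw"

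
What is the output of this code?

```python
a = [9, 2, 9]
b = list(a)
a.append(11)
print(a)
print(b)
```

Key concept: list() constructor creates copy.
Step by step:
`a = [9, 2, 9]` → a = [9, 2, 9]
`b = list(a)` → b = [9, 2, 9]
`a.append(11)` → a = [9, 2, 9, 11]
`print(a)` → prints [9, 2, 9, 11]
`print(b)` → prints [9, 2, 9]

Answer:
[9, 2, 9, 11]
[9, 2, 9]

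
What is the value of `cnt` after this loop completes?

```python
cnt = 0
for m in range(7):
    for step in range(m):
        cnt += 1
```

Triangle number: 0+1+2+...+6
`cnt` takes the values: 0 → 1 → 2 → 3 → 4 → 5 → 6 → 7 → 8 → 9 → 10 → 11 → 12 → 13 → 14 → 15 → 16 → 17 → 18 → 19 → 20 → 21

Answer: 21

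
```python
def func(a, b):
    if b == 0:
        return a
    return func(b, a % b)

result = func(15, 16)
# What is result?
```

func(15, 16) -> func(16, 15) -> func(15, 1) -> func(1, 0) -> 1

Answer: 1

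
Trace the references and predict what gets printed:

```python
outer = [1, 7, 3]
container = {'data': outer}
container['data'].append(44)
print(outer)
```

Key concept: dict holds reference to list.
Step by step:
`outer = [1, 7, 3]` → outer = [1, 7, 3]
`container = {'data': outer}` → container = {'data': [1, 7, 3]}
`container['data'].append(44)` → outer = [1, 7, 3, 44]; container = {'data': [1, 7, 3, 44]}
`print(outer)` → prints [1, 7, 3, 44]

Answer: [1, 7, 3, 44]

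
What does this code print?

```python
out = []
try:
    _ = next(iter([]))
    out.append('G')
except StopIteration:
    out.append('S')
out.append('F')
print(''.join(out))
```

Execution trace: 'S' (except StopIteration) → 'F' (after the try/except). Output: SF

Answer: SF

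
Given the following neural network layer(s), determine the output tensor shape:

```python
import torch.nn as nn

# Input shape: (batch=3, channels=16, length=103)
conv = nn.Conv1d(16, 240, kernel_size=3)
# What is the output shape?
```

Input: (3, 16, 103) -> Output: (3, 240, 101)

Answer: (3, 240, 101)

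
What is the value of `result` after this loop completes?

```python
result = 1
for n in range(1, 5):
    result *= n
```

4! = 24
`result` takes the values: 1 → 2 → 6 → 24

Answer: 24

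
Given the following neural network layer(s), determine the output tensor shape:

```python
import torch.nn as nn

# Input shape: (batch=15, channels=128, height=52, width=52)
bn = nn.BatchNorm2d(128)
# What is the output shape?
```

Input: (15, 128, 52, 52) -> Output: (15, 128, 52, 52)

Answer: (15, 128, 52, 52)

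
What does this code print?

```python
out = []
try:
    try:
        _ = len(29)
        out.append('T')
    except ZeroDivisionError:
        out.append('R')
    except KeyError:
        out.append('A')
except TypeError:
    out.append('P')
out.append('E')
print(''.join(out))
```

Execution trace: 'P' (outer except TypeError) → 'E' (after the try/except). Output: PE

Answer: PE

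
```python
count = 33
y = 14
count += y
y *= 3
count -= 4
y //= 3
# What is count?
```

Trace:
`count = 33` → count = 33
`y = 14` → y = 14
`count += y` → count = 47
`y *= 3` → y = 42
`count -= 4` → count = 43
`y //= 3` → y = 14
So count = 43

Answer: 43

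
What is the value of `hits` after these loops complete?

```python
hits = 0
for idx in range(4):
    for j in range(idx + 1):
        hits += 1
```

Triangle: 1 + 2 + ... + 4
`hits` takes the values: 0 → 1 → 2 → 3 → 4 → 5 → 6 → 7 → 8 → 9 → 10

Answer: 10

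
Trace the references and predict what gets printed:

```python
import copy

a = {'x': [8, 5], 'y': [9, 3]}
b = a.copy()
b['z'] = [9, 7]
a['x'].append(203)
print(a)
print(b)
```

Key concept: shallow copy of dict with mutable values.
Step by step:
`a = {'x': [8, 5], 'y': [9, 3]}` → a = {'x': [8, 5], 'y': [9, 3]}
`b = a.copy()` → b = {'x': [8, 5], 'y': [9, 3]}
`b['z'] = [9, 7]` → b = {'x': [8, 5], 'y': [9, 3], 'z': [9, 7]}
`a['x'].append(203)` → a = {'x': [8, 5, 203], 'y': [9, 3]}; b = {'x': [8, 5, 203], 'y': [9, 3], 'z': [9, 7]}
`print(a)` → prints {'x': [8, 5, 203], 'y': [9, 3]}
`print(b)` → prints {'x': [8, 5, 203], 'y': [9, 3], 'z': [9, 7]}

Answer:
{'x': [8, 5, 203], 'y': [9, 3]}
{'x': [8, 5, 203], 'y': [9, 3], 'z': [9, 7]}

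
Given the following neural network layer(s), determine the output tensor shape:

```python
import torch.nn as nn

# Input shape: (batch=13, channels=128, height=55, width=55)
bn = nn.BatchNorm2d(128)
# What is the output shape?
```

Input: (13, 128, 55, 55) -> Output: (13, 128, 55, 55)

Answer: (13, 128, 55, 55)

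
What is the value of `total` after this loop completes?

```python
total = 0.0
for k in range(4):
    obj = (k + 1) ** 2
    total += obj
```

Sum of squared losses 1² + 2² + ... + 4²
`total` takes the values: 0.0 → 1.0 → 5.0 → 14.0 → 30.0

Answer: 30.0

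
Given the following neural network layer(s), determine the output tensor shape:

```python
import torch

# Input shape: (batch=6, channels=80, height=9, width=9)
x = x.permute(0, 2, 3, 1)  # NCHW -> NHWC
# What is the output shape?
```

Input: (6, 80, 9, 9) -> Output: (6, 9, 9, 80)

Answer: (6, 9, 9, 80)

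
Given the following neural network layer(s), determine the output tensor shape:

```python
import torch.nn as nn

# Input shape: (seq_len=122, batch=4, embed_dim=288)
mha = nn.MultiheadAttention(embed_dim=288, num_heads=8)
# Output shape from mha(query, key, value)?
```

Input: (122, 4, 288) -> Output: (122, 4, 288)

Answer: (122, 4, 288)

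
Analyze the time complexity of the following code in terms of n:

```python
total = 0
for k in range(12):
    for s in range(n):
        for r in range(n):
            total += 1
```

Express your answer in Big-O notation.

Each loop level contributes: 1 × n × n. Multiplying the contributions gives O(n^2).

Answer: O(n^2)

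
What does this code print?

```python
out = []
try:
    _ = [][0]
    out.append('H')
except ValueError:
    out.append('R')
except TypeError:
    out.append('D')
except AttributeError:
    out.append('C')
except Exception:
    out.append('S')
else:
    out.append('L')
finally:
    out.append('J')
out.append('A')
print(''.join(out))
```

Execution trace: 'S' (except Exception) → 'J' (finally) → 'A' (after the try/except). Output: SJA

Answer: SJA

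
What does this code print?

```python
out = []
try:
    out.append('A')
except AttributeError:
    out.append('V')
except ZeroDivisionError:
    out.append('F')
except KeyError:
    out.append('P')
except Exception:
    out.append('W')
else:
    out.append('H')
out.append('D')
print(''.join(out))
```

Execution trace: 'A' (try body, no exception) → 'H' (else) → 'D' (after the try/except). Output: AHD

Answer: AHD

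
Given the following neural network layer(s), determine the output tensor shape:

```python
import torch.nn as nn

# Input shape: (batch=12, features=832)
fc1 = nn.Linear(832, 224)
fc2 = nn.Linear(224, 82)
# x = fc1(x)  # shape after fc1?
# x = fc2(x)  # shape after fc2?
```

Input: (12, 832) -> after fc1: (12, 224) -> Output: (12, 82)

Answer: (12, 82)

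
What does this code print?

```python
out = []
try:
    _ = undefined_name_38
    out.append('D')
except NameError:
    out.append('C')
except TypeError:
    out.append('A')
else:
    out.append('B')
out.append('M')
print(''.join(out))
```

Execution trace: 'C' (except NameError) → 'M' (after the try/except). Output: CM

Answer: CM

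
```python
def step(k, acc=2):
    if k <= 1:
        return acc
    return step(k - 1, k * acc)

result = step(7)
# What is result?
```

Accumulator trace (n, acc): (7, 2) -> (6, 14) -> (5, 84) -> (4, 420) -> (3, 1680) -> (2, 5040) -> (1, 10080) -> return 10080

Answer: 10080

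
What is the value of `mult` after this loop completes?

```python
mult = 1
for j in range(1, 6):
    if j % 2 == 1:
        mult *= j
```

Product of odd numbers 1 to 5
`mult` takes the values: 1 → 3 → 15

Answer: 15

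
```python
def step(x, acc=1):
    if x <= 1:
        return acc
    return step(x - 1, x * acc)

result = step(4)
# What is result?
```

Accumulator trace (n, acc): (4, 1) -> (3, 4) -> (2, 12) -> (1, 24) -> return 24

Answer: 24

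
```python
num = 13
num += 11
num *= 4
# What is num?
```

Trace:
`num = 13` → num = 13
`num += 11` → num = 24
`num *= 4` → num = 96
So num = 96

Answer: 96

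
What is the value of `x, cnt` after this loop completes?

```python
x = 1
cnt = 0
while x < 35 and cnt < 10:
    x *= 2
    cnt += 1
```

Double until >= 35 or 10 iterations
`x, cnt` takes the values: (1, 0) → (2, 0) → (2, 1) → (4, 1) → (4, 2) → (8, 2) → (8, 3) → (16, 3) → (16, 4) → (32, 4) → (32, 5) → (64, 5) → (64, 6)

Answer: 64, 6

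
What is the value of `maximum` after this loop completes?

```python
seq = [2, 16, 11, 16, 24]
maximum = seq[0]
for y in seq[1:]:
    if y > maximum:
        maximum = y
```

Maximum of [2, 16, 11, 16, 24]
`maximum` takes the values: 2 → 16 → 24

Answer: 24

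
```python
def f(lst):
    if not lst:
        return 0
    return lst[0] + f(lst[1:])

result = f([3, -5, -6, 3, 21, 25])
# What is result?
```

3 + (-5) + (-6) + 3 + 21 + 25 + 0 = 41

Answer: 41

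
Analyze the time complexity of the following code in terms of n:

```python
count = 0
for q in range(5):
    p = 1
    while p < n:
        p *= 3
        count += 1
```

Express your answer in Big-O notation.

Each loop level contributes: 1 × log n. Multiplying the contributions gives O(log n).

Answer: O(log n)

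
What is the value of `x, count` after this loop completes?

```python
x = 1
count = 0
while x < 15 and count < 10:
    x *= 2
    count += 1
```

Double until >= 15 or 10 iterations
`x, count` takes the values: (1, 0) → (2, 0) → (2, 1) → (4, 1) → (4, 2) → (8, 2) → (8, 3) → (16, 3) → (16, 4)

Answer: 16, 4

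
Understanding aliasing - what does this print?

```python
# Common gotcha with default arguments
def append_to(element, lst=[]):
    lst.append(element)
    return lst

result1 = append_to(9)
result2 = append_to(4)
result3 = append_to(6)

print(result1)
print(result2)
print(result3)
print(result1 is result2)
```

Key concept: mutable default argument gotcha.
Step by step:
`result1 = append_to(9)` → result1 = [9]
`result2 = append_to(4)` → result1 = [9, 4] (same object as result2); result2 = [9, 4] (same object as result1)
`result3 = append_to(6)` → result1 = [9, 4, 6] (same object as result2, result3); result2 = [9, 4, 6] (same object as result1, result3); result3 = [9, 4, 6] (same object as result1, result2)
`print(result1)` → prints [9, 4, 6]
`print(result2)` → prints [9, 4, 6]
`print(result3)` → prints [9, 4, 6]
`print(result1 is result2)` → prints True

Answer:
[9, 4, 6]
[9, 4, 6]
[9, 4, 6]
True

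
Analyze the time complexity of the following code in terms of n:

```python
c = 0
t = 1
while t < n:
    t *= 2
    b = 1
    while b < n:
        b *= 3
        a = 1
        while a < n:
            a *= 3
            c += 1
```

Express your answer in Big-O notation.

Each loop level contributes: log n × log n × log n. Multiplying the contributions gives O(log^3 n).

Answer: O(log^3 n)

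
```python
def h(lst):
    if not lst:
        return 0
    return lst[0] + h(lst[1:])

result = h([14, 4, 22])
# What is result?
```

14 + 4 + 22 + 0 = 40

Answer: 40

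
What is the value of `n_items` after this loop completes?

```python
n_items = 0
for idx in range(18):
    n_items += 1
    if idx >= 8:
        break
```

Loop breaks when idx reaches 8, n_items is 9
`n_items` takes the values: 0 → 1 → 2 → 3 → 4 → 5 → 6 → 7 → 8 → 9

Answer: 9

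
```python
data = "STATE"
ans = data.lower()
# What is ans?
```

Trace:
`data = "STATE"` → data = 'STATE'
`ans = data.lower()` → ans = 'state'
So ans = 'state'

Answer: 'state'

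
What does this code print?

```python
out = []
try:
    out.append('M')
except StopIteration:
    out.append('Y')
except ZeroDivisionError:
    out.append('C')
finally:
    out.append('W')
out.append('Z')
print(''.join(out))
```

Execution trace: 'M' (try body, no exception) → 'W' (finally) → 'Z' (after the try/except). Output: MWZ

Answer: MWZ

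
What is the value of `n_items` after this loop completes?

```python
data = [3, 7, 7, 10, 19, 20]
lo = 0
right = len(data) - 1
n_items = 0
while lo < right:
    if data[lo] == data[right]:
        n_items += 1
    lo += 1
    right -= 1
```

Count matching pairs from ends
`n_items` takes the values: 0

Answer: 0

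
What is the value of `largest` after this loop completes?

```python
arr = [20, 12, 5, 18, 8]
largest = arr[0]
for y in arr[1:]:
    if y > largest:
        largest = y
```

Maximum of [20, 12, 5, 18, 8]
`largest` takes the values: 20

Answer: 20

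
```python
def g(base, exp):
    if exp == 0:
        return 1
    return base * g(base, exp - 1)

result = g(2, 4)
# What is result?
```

g(2, 4) = 2 * 2 * 2 * 2 = 16

Answer: 16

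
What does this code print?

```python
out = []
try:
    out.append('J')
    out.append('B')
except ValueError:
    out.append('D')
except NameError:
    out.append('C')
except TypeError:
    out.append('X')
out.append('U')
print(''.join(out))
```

Execution trace: 'J' (try body) → 'B' (try body, no exception) → 'U' (after the try/except). Output: JBU

Answer: JBU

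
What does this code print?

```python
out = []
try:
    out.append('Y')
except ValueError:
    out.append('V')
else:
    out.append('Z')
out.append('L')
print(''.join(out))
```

Execution trace: 'Y' (try body, no exception) → 'Z' (else) → 'L' (after the try/except). Output: YZL

Answer: YZL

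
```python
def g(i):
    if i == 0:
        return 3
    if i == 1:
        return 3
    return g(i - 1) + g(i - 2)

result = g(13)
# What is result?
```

Build up from base cases: g(0)=3, g(1)=3, g(2)=6, g(3)=9, g(4)=15, g(5)=24, g(6)=39, ..., g(13)=1131

Answer: 1131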